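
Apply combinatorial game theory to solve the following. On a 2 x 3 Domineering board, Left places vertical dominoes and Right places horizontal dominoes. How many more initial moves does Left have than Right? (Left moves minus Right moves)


Board is 2 x 3 (rows x cols).
Left (vertical) placements: (rows-1) * cols = 1 * 3 = 3
Right (horizontal) placements: rows * (cols-1) = 2 * 2 = 4
Advantage = Left - Right = 3 - 4 = -1

-1


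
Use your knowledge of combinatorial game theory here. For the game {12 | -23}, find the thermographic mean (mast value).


Game = {12 | -23}, a switch {a | b} with numbers a > b.
Its thermograph has left wall a - t and right wall b + t, which meet at t = (a - b)/2, where both equal (a + b)/2. So the mast (mean value) is at (a + b)/2.
Mean = (12 + (-23))/2 = -11/2 = -11/2

-11/2


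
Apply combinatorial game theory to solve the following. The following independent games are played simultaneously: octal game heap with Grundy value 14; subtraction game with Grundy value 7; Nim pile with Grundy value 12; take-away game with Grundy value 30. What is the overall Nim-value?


By the Sprague-Grundy theorem, the Grundy value of a sum of games is the XOR of individual Grundy values.
octal game heap: Grundy value = 14. Running XOR: 0 XOR 14 = 14
subtraction game: Grundy value = 7. Running XOR: 14 XOR 7 = 9
Nim pile: Grundy value = 12. Running XOR: 9 XOR 12 = 5
take-away game: Grundy value = 30. Running XOR: 5 XOR 30 = 27
The combined Grundy value is 27.

27


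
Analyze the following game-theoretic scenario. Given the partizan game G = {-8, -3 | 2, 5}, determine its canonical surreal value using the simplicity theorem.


Left options: {-8, -3}, max = -3
Right options: {2, 5}, min = 2
All options are numbers and max(Left) < min(Right), so by the simplicity theorem the value is the simplest (earliest-born) number strictly between -3 and 2.
Integers -2 through 1 all lie strictly between -3 and 2.
Among integers, the simplest (lowest birthday = smallest |n|; 0 is born on day 0, +-n on day n) is 0.
No non-integer in the interval can be simpler: if x is a non-integer in the interval, then floor(x) or ceil(x) also lies in the interval (the interval contains an integer), and both are proper prefixes of x's sign expansion, i.e. born earlier. So the game value is 0.
Game value = 0

0


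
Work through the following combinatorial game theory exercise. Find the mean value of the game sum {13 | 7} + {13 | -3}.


G1 = {13 | 7}, G2 = {13 | -3}
Each is a switch {a | b} with numbers a > b; its mean value is (a + b)/2, and mean value is additive over game sums: m(G1 + G2) = m(G1) + m(G2).
Mean of G1 = (13 + (7))/2 = 20/2 = 10
Mean of G2 = (13 + (-3))/2 = 10/2 = 5
Mean of G1 + G2 = 10 + 5 = 15

15


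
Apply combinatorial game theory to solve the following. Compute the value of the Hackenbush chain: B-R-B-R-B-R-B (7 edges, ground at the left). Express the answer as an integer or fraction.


Edges (from ground): B-R-B-R-B-R-B
By Berlekamp's sign-expansion rule, a Blue-Red Hackenbush stalk has the value of the surreal number whose sign sequence is the edge sequence with B -> + and R -> -.
Sign sequence: +-+-+-+
Trace the sign expansion in the surreal number tree, starting from 0:
Edge 1: B (sign +) -> bounds (0, +inf), value = 1
Edge 2: R (sign -) -> bounds (0, 1), value = 1/2
Edge 3: B (sign +) -> bounds (1/2, 1), value = 3/4
Edge 4: R (sign -) -> bounds (1/2, 3/4), value = 5/8
Edge 5: B (sign +) -> bounds (5/8, 3/4), value = 11/16
Edge 6: R (sign -) -> bounds (5/8, 11/16), value = 21/32
Edge 7: B (sign +) -> bounds (21/32, 11/16), value = 43/64
Game value = 43/64

43/64


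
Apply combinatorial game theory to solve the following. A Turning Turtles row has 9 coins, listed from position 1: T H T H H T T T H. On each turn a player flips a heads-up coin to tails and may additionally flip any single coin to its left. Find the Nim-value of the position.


Coins: T H T H H T T T H
Key fact: a single head at position k behaves exactly like a Nim heap of size k (turning it to T and optionally flipping a coin at j < k corresponds to moving the heap from k to j, or to 0), and heads combine as a disjunctive sum (two heads at the same place would cancel, matching j XOR j = 0). So the Nim-value is the XOR of the 1-indexed positions of the heads.
Face-up positions (1-indexed): [2, 4, 5, 9]
XOR 0 with 2: 0 XOR 2 = 2
XOR 2 with 4: 2 XOR 4 = 6
XOR 6 with 5: 6 XOR 5 = 3
XOR 3 with 9: 3 XOR 9 = 10
Nim-value = 10

10


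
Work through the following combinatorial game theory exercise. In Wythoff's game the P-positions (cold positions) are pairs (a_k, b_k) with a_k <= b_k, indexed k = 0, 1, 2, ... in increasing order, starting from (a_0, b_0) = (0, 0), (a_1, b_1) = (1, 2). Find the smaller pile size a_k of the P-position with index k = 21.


By Wythoff's theorem, a_k = floor(k * phi) and b_k = floor(k * phi^2) = a_k + k, where phi = (1 + sqrt(5))/2 is the golden ratio.
phi = (1 + sqrt(5))/2 = 1.618034
k = 21
k * phi = 21 * 1.618034 = 33.978714
a_21 = floor(k * phi) = 33

33


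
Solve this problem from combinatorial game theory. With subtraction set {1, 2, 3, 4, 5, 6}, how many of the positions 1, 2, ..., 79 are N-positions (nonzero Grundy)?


Subtraction set S = {1, 2, 3, 4, 5, 6}, so G(n) = n mod 7.
G(n) = 0 when n is a multiple of 7.
Multiples of 7 in [1, 79]: 11
N-positions (nonzero Grundy) = 79 - 11 = 68

68


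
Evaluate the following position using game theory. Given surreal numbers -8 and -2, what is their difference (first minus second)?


x = -8, y = -2
x - y = -8 - -2 = -6

-6


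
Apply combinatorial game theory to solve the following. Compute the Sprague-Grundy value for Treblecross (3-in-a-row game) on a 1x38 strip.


Treblecross: place X on empty cells; 3-in-a-row wins.
Playing within two cells of an existing X lets the opponent win at once, so sensible play treats the cells i-2..i+2 around each X as dead. The player left with no safe cell loses, so this is a normal-play take-away game on strips of safe cells.
Placing X at cell i (0-indexed) of a strip of k safe cells leaves independent strips of sizes max(0, i-2) and max(0, k-i-3). Hence G(k) = mex{ G(max(0,i-2)) XOR G(max(0,k-i-3)) : 0 <= i < k }, with G(0) = 0.
G(1): splits (0,0):0^0=0 -> mex({0}) = 1
G(2): splits (0,0):0^0=0 -> mex({0}) = 1
G(3): splits (0,0):0^0=0 -> mex({0}) = 1
G(4): splits (0,1):0^1=1 (0,0):0^0=0 -> mex({0, 1}) = 2
G(5): splits (0,2):0^1=1 (0,1):0^1=1 (0,0):0^0=0 -> mex({0, 1}) = 2
G(6) = mex({1}) = 0
G(7) = mex({0, 1, 2}) = 3
G(8) = mex({0, 1, 2}) = 3
G(9) = mex({0, 2}) = 1
G(10) = mex({0, 2, 3}) = 1
G(11) = mex({0, 3}) = 1
G(12) = mex({1, 3}) = 0
G(13) = mex({0, 1, 2, 3}) = 4
G(14) = mex({0, 1, 2}) = 3
G(15) = mex({0, 1, 2}) = 3
G(16) = mex({0, 1, 2, 4}) = 3
G(17) = mex({0, 1, 3, 4}) = 2
G(18) = mex({0, 1, 3, 4}) = 2
G(19) = mex({0, 1, 3, 5}) = 2
G(20) = mex({0, 1, 2, 3, 5}) = 4
G(21) = mex({0, 1, 2, 3, 5}) = 4
G(22) = mex({1, 2, 6}) = 0
G(23) = mex({0, 1, 2, 3, 4, 6}) = 5
G(24) = mex({0, 1, 2, 3, 4}) = 5
G(25) = mex({0, 1, 3, 4, 7}) = 2
G(26) = mex({0, 1, 3, 4, 5, 7}) = 2
G(27) = mex({0, 1, 3, 5}) = 2
G(28) = mex({0, 1, 2, 5}) = 3
G(29) = mex({0, 1, 2, 4, 5, 6}) = 3
G(30) = mex({1, 2, 4, 6}) = 0
G(31) = mex({0, 1, 2, 3, 4, 6}) = 5
G(32) = mex({1, 2, 3, 4, 7}) = 0
G(33) = mex({0, 3, 7}) = 1
G(34) = mex({0, 2, 3, 5, 7}) = 1
G(35) = mex({0, 2, 3, 5, 6}) = 1
G(36) = mex({0, 1, 2, 5, 6}) = 3
G(37) = mex({0, 1, 2, 4, 5, 6}) = 3
G(38) = mex({0, 1, 2, 4}) = 3
Therefore G(38) = 3.

3


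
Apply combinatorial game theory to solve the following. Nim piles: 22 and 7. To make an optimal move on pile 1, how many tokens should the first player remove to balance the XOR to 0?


Piles: 22 and 7
Current XOR: 22 XOR 7 = 17 (non-zero, so this is an N-position).
To make the XOR zero, we need to find a move that balances the piles.
For pile 1 (size 22): target = 22 XOR 17 = 7
We reduce pile 1 from 22 to 7.
Tokens removed: 22 - 7 = 15
Verification: 7 XOR 7 = 0

15


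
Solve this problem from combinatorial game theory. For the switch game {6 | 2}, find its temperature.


The game is {6 | 2}, a switch {a | b} with numbers a > b.
Cooling {a | b} by t gives {a - t | b + t}, which stops being hot when a - t = b + t, i.e. at t = (a - b)/2. So the temperature of a switch is (a - b)/2.
Temperature = (Left option - Right option) / 2
= (6 - (2)) / 2
= 4 / 2
= 2

2


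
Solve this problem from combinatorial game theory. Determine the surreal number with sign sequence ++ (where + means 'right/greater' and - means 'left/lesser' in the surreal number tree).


Sign expansion: ++
Rule: track bounds (lo, hi), initially (-inf, +inf). On '+', the current value becomes lo and we move to the simplest number in (value, hi): value + 1 if hi = +inf, otherwise the midpoint (value + hi)/2. On '-', the current value becomes hi and we move to value - 1 if lo = -inf, otherwise the midpoint (lo + value)/2.
Start at 0.
Step 1: sign = +, move right. Bounds: (0, +inf). Value = 1
Step 2: sign = +, move right. Bounds: (1, +inf). Value = 2
The surreal number with sign expansion ++ is 2.

2


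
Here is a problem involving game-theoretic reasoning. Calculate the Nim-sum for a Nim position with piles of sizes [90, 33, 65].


We need the XOR (exclusive or) of all pile sizes.
After XOR-ing pile 1 (size 90): 0 XOR 90 = 90
After XOR-ing pile 2 (size 33): 90 XOR 33 = 123
After XOR-ing pile 3 (size 65): 123 XOR 65 = 58
The Nim-value of this position is 58.

58


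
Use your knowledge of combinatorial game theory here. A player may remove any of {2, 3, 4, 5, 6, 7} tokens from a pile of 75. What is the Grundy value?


The subtraction set is S = {2, 3, 4, 5, 6, 7}.
G(k) = mex{ G(k - s) : s in S, s <= k }. We compute iteratively: G(0) = 0.
G(1) = mex({}) = 0
G(2) = mex({0}) = 1
G(3) = mex({0}) = 1
G(4) = mex({0, 1}) = 2
G(5) = mex({0, 1}) = 2
G(6) = mex({0, 1, 2}) = 3
G(7) = mex({0, 1, 2}) = 3
G(8) = mex({0, 1, 2, 3}) = 4
G(9) = mex({1, 2, 3}) = 0
G(10) = mex({1, 2, 3, 4}) = 0
G(11) = mex({0, 2, 3, 4}) = 1
G(12) = mex({0, 2, 3, 4}) = 1
G(13) = mex({0, 1, 3, 4}) = 2
G(14) = mex({0, 1, 3, 4}) = 2
G(15) = mex({0, 1, 2, 4}) = 3
Observe that G(9)..G(15) = 0, 0, 1, 1, 2, 2, 3 repeats G(0)..G(6) = 0, 0, 1, 1, 2, 2, 3.
For k >= max(S) = 7, G(k) is determined by the previous 7 values G(k-7)..G(k-1); a window of 7 consecutive values has recurred shifted by 9, so by induction G(k + 9) = G(k) for all k >= 0: the sequence is periodic from the start with period 9.
One period: G(0..8) = 0, 0, 1, 1, 2, 2, 3, 3, 4.
75 mod 9 = 3, so G(75) = G(3) = 1.

1


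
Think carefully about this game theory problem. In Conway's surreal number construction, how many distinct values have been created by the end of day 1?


Day 0: {|} = 0 is born. Count = 1.
Day n: the number of surreal numbers born by day n is 2^(n+1) - 1.
By day 0: 2^1 - 1 = 1
By day 1: 2^2 - 1 = 3
By day 1: 3 surreal numbers.

3


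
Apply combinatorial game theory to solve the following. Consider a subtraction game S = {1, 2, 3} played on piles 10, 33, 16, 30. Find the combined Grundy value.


Subtraction set: {1, 2, 3}
For this subtraction set, G(n) = n mod 4 (period = max + 1 = 4).
Pile 1 (size 10): G(10) = 10 mod 4 = 2
Pile 2 (size 33): G(33) = 33 mod 4 = 1
Pile 3 (size 16): G(16) = 16 mod 4 = 0
Pile 4 (size 30): G(30) = 30 mod 4 = 2
Total Grundy value = XOR of all: 2 XOR 1 XOR 0 XOR 2 = 1

1


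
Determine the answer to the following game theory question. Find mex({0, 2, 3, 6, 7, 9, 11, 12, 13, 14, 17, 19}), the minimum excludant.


Set = {0, 2, 3, 6, 7, 9, 11, 12, 13, 14, 17, 19}
0 is in the set.
1 is NOT in the set. This is the mex.
mex = 1

1


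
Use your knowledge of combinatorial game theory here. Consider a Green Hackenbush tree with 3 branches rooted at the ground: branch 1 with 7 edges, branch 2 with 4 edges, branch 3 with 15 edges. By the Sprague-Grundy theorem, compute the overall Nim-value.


The tree has 3 branches from the ground vertex.
In Green Hackenbush, the Nim-value of a simple path of length k is k.
Branch 1: length 7, Nim-value = 7
Branch 2: length 4, Nim-value = 4
Branch 3: length 15, Nim-value = 15
Total Nim-value = XOR of all branch values:
0 XOR 7 = 7
7 XOR 4 = 3
3 XOR 15 = 12
Nim-value of the tree = 12

12


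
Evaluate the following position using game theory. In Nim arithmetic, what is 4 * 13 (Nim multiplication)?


Nim multiplication is bilinear over XOR: (u XOR v) * w = (u*w) XOR (v*w).
So we split each operand into its bit components and XOR the pairwise Nim products.
4 = 4 (as XOR of powers of 2).
13 = 1 + 4 + 8 (as XOR of powers of 2).
Using the standard Nim-product table on single bits:
  2*2 = 3,   2*4 = 8,   2*8 = 12,
  4*4 = 6,   4*8 = 11,  8*8 = 13,
and  1*x = x (identity), k*l = l*k (commutative).
Pairwise Nim products:
  4 * 1 = 4
  4 * 4 = 6
  4 * 8 = 11
XOR them: 4 XOR 6 XOR 11 = 9.
Result: 4 * 13 = 9 (in Nim).

9


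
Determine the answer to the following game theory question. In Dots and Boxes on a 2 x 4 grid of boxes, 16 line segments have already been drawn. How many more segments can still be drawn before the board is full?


Grid: 2 x 4 boxes, i.e. 3 rows and 5 columns of dots.
Horizontal edges: (rows + 1) * cols = 3 * 4 = 12
Vertical edges: rows * (cols + 1) = 2 * 5 = 10
Total edges: 12 + 10 = 22
Edges drawn: 16
Remaining: 22 - 16 = 6

6


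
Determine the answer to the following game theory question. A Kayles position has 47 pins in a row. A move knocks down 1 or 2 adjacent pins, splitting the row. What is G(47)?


Kayles: a move removes 1 or 2 adjacent pins from a contiguous row.
Removing pins from a row of k leaves two independent rows (a, b) with a + b = k - 1 (one pin) or a + b = k - 2 (two pins); an end removal gives a = 0.
By Sprague-Grundy, G(k) = mex{ G(a) XOR G(b) } over all these splits. G(0) = 0.
G(1): splits (0,0):0^0=0 -> mex({0}) = 1
G(2): splits (0,1):0^1=1 (0,0):0^0=0 -> mex({0, 1}) = 2
G(3): splits (0,2):0^2=2 (1,1):1^1=0 (0,1):0^1=1 -> mex({0, 1, 2}) = 3
G(4): splits (0,3):0^3=3 (1,2):1^2=3 (0,2):0^2=2 (1,1):1^1=0 -> mex({0, 2, 3}) = 1
G(5): splits (0,4):0^1=1 (1,3):1^3=2 (2,2):2^2=0 (0,3):0^3=3 (1,2):1^2=3 -> mex({0, 1, 2, 3}) = 4
G(6) = mex({0, 1, 2, 4}) = 3
G(7) = mex({0, 1, 3, 4, 5}) = 2
G(8) = mex({0, 2, 3, 5, 6}) = 1
G(9) = mex({0, 1, 2, 3, 6, 7}) = 4
G(10) = mex({0, 1, 3, 4, 5, 7}) = 2
G(11) = mex({0, 1, 2, 3, 4, 5}) = 6
G(12) = mex({0, 1, 2, 3, 5, 6, 7}) = 4
G(13) = mex({0, 2, 3, 4, 6, 7}) = 1
G(14) = mex({0, 1, 4, 5, 6, 7}) = 2
G(15) = mex({0, 1, 2, 3, 4, 5, 6}) = 7
G(16) = mex({0, 2, 3, 5, 6, 7}) = 1
G(17) = mex({0, 1, 2, 3, 5, 6, 7}) = 4
G(18) = mex({0, 1, 2, 4, 5, 6}) = 3
G(19) = mex({0, 1, 3, 4, 5, 7}) = 2
G(20) = mex({0, 2, 3, 4, 5, 6, 7}) = 1
G(21) = mex({0, 1, 2, 3, 5, 6, 7}) = 4
G(22) = mex({0, 1, 2, 3, 4, 5, 7}) = 6
G(23) = mex({0, 1, 2, 3, 4, 5, 6}) = 7
G(24) = mex({0, 1, 2, 3, 5, 6, 7}) = 4
G(25) = mex({0, 2, 3, 4, 6, 7}) = 1
G(26) = mex({0, 1, 3, 4, 5, 6, 7}) = 2
G(27) = mex({0, 1, 2, 3, 4, 5, 6, 7}) = 8
G(28) = mex({0, 1, 2, 3, 4, 6, 7, 8}) = 5
G(29) = mex({0, 1, 2, 3, 5, 6, 7, 8, 9}) = 4
G(30) = mex({0, 1, 2, 3, 4, 5, 6, 9, 10}) = 7
G(31) = mex({0, 1, 3, 4, 5, 7, 10, 11}) = 2
G(32) = mex({0, 2, 3, 4, 5, 6, 7, 9, 11}) = 1
G(33) = mex({0, 1, 2, 3, 4, 5, 6, 7, 9, 12}) = 8
G(34) = mex({0, 1, 2, 3, 4, 5, 7, 8, 11, 12}) = 6
G(35) = mex({0, 1, 2, 3, 4, 5, 6, 8, 9, 10, 11}) = 7
G(36) = mex({0, 1, 2, 3, 5, 6, 7, 9, 10}) = 4
G(37) = mex({0, 2, 3, 4, 6, 7, 9, 10, 11, 12}) = 1
G(38) = mex({0, 1, 3, 4, 5, 6, 7, 9, 10, 11, 12}) = 2
G(39) = mex({0, 1, 2, 4, 5, 6, 7, 9, 10, 12, 14}) = 3
G(40) = mex({0, 2, 3, 4, 6, 7, 11, 12, 14}) = 1
G(41) = mex({0, 1, 2, 3, 5, 6, 7, 9, 10, 11, 12}) = 4
G(42) = mex({0, 1, 2, 3, 4, 5, 6, 9, 10}) = 7
G(43) = mex({0, 1, 3, 4, 5, 7, 9, 10, 12, 15}) = 2
G(44) = mex({0, 2, 3, 4, 5, 6, 7, 9, 10, 12, 15}) = 1
G(45) = mex({0, 1, 2, 3, 4, 5, 6, 7, 9, 10, 12, 14}) = 8
G(46) = mex({0, 1, 3, 4, 5, 7, 8, 11, 12, 14}) = 2
G(47) = mex({0, 1, 2, 3, 4, 5, 6, 8, 9, 10, 11, 12}) = 7
Therefore G(47) = 7.

7


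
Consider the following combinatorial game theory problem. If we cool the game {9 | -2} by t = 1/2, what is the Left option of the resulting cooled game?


Original game: {9 | -2} (a switch {a | b} with a > b).
Cooling by t (for t below the temperature (a - b)/2 = 11/2) taxes each move by t: {a | b} cooled by t is {a - t | b + t}.
Cooling amount: t = 1/2
Cooled Left option: 9 - 1/2 = 17/2
Cooled Right option: -2 + 1/2 = -3/2
Cooled game: {17/2 | -3/2}
Left option = 17/2

17/2


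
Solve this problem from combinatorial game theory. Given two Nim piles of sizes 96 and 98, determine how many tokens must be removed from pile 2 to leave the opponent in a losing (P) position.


Piles: 96 and 98
Current XOR: 96 XOR 98 = 2 (non-zero, so this is an N-position).
To make the XOR zero, we need to find a move that balances the piles.
For pile 2 (size 98): target = 98 XOR 2 = 96
We reduce pile 2 from 98 to 96.
Tokens removed: 98 - 96 = 2
Verification: 96 XOR 96 = 0

2


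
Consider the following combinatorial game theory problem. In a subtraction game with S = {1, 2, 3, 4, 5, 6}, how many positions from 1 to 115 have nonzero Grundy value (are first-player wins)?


Subtraction set S = {1, 2, 3, 4, 5, 6}, so G(n) = n mod 7.
G(n) = 0 when n is a multiple of 7.
Multiples of 7 in [1, 115]: 16
N-positions (nonzero Grundy) = 115 - 16 = 99

99


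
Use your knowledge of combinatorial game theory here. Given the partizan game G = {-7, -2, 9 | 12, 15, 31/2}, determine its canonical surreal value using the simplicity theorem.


Left options: {-7, -2, 9}, max = 9
Right options: {12, 15, 31/2}, min = 12
All options are numbers and max(Left) < min(Right), so by the simplicity theorem the value is the simplest (earliest-born) number strictly between 9 and 12.
Integers 10 through 11 all lie strictly between 9 and 12.
Among integers, the simplest (lowest birthday = smallest |n|; 0 is born on day 0, +-n on day n) is 10.
No non-integer in the interval can be simpler: if x is a non-integer in the interval, then floor(x) or ceil(x) also lies in the interval (the interval contains an integer), and both are proper prefixes of x's sign expansion, i.e. born earlier. So the game value is 10.
Game value = 10

10


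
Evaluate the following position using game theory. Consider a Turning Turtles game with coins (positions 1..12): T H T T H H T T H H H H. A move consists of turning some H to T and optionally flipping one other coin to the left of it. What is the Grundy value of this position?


Coins: T H T T H H T T H H H H
Key fact: a single head at position k behaves exactly like a Nim heap of size k (turning it to T and optionally flipping a coin at j < k corresponds to moving the heap from k to j, or to 0), and heads combine as a disjunctive sum (two heads at the same place would cancel, matching j XOR j = 0). So the Nim-value is the XOR of the 1-indexed positions of the heads.
Face-up positions (1-indexed): [2, 5, 6, 9, 10, 11, 12]
XOR 0 with 2: 0 XOR 2 = 2
XOR 2 with 5: 2 XOR 5 = 7
XOR 7 with 6: 7 XOR 6 = 1
XOR 1 with 9: 1 XOR 9 = 8
XOR 8 with 10: 8 XOR 10 = 2
XOR 2 with 11: 2 XOR 11 = 9
XOR 9 with 12: 9 XOR 12 = 5
Nim-value = 5

5


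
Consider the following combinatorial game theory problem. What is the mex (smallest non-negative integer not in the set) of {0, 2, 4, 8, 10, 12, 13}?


Set = {0, 2, 4, 8, 10, 12, 13}
0 is in the set.
1 is NOT in the set. This is the mex.
mex = 1

1


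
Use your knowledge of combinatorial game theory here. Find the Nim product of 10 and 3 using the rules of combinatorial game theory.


Nim multiplication is bilinear over XOR: (u XOR v) * w = (u*w) XOR (v*w).
So we split each operand into its bit components and XOR the pairwise Nim products.
10 = 2 + 8 (as XOR of powers of 2).
3 = 1 + 2 (as XOR of powers of 2).
Using the standard Nim-product table on single bits:
  2*2 = 3,   2*4 = 8,   2*8 = 12,
  4*4 = 6,   4*8 = 11,  8*8 = 13,
and  1*x = x (identity), k*l = l*k (commutative).
Pairwise Nim products:
  2 * 1 = 2
  2 * 2 = 3
  8 * 1 = 8
  8 * 2 = 12
XOR them: 2 XOR 3 XOR 8 XOR 12 = 5.
Result: 10 * 3 = 5 (in Nim).

5


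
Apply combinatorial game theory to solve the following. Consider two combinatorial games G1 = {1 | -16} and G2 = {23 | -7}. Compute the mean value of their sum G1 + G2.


G1 = {1 | -16}, G2 = {23 | -7}
Each is a switch {a | b} with numbers a > b; its mean value is (a + b)/2, and mean value is additive over game sums: m(G1 + G2) = m(G1) + m(G2).
Mean of G1 = (1 + (-16))/2 = -15/2 = -15/2
Mean of G2 = (23 + (-7))/2 = 16/2 = 8
Mean of G1 + G2 = -15/2 + 8 = 1/2

1/2


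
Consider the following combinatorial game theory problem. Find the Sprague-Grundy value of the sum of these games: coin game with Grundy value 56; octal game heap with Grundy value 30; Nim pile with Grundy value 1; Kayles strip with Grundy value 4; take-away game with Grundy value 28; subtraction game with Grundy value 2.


By the Sprague-Grundy theorem, the Grundy value of a sum of games is the XOR of individual Grundy values.
coin game: Grundy value = 56. Running XOR: 0 XOR 56 = 56
octal game heap: Grundy value = 30. Running XOR: 56 XOR 30 = 38
Nim pile: Grundy value = 1. Running XOR: 38 XOR 1 = 39
Kayles strip: Grundy value = 4. Running XOR: 39 XOR 4 = 35
take-away game: Grundy value = 28. Running XOR: 35 XOR 28 = 63
subtraction game: Grundy value = 2. Running XOR: 63 XOR 2 = 61
The combined Grundy value is 61.

61


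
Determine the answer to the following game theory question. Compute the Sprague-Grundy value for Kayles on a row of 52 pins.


Kayles: a move removes 1 or 2 adjacent pins from a contiguous row.
Removing pins from a row of k leaves two independent rows (a, b) with a + b = k - 1 (one pin) or a + b = k - 2 (two pins); an end removal gives a = 0.
By Sprague-Grundy, G(k) = mex{ G(a) XOR G(b) } over all these splits. G(0) = 0.
G(1): splits (0,0):0^0=0 -> mex({0}) = 1
G(2): splits (0,1):0^1=1 (0,0):0^0=0 -> mex({0, 1}) = 2
G(3): splits (0,2):0^2=2 (1,1):1^1=0 (0,1):0^1=1 -> mex({0, 1, 2}) = 3
G(4): splits (0,3):0^3=3 (1,2):1^2=3 (0,2):0^2=2 (1,1):1^1=0 -> mex({0, 2, 3}) = 1
G(5): splits (0,4):0^1=1 (1,3):1^3=2 (2,2):2^2=0 (0,3):0^3=3 (1,2):1^2=3 -> mex({0, 1, 2, 3}) = 4
G(6) = mex({0, 1, 2, 4}) = 3
G(7) = mex({0, 1, 3, 4, 5}) = 2
G(8) = mex({0, 2, 3, 5, 6}) = 1
G(9) = mex({0, 1, 2, 3, 6, 7}) = 4
G(10) = mex({0, 1, 3, 4, 5, 7}) = 2
G(11) = mex({0, 1, 2, 3, 4, 5}) = 6
G(12) = mex({0, 1, 2, 3, 5, 6, 7}) = 4
G(13) = mex({0, 2, 3, 4, 6, 7}) = 1
G(14) = mex({0, 1, 4, 5, 6, 7}) = 2
G(15) = mex({0, 1, 2, 3, 4, 5, 6}) = 7
G(16) = mex({0, 2, 3, 5, 6, 7}) = 1
G(17) = mex({0, 1, 2, 3, 5, 6, 7}) = 4
G(18) = mex({0, 1, 2, 4, 5, 6}) = 3
G(19) = mex({0, 1, 3, 4, 5, 7}) = 2
G(20) = mex({0, 2, 3, 4, 5, 6, 7}) = 1
G(21) = mex({0, 1, 2, 3, 5, 6, 7}) = 4
G(22) = mex({0, 1, 2, 3, 4, 5, 7}) = 6
G(23) = mex({0, 1, 2, 3, 4, 5, 6}) = 7
G(24) = mex({0, 1, 2, 3, 5, 6, 7}) = 4
G(25) = mex({0, 2, 3, 4, 6, 7}) = 1
G(26) = mex({0, 1, 3, 4, 5, 6, 7}) = 2
G(27) = mex({0, 1, 2, 3, 4, 5, 6, 7}) = 8
G(28) = mex({0, 1, 2, 3, 4, 6, 7, 8}) = 5
G(29) = mex({0, 1, 2, 3, 5, 6, 7, 8, 9}) = 4
G(30) = mex({0, 1, 2, 3, 4, 5, 6, 9, 10}) = 7
G(31) = mex({0, 1, 3, 4, 5, 7, 10, 11}) = 2
G(32) = mex({0, 2, 3, 4, 5, 6, 7, 9, 11}) = 1
G(33) = mex({0, 1, 2, 3, 4, 5, 6, 7, 9, 12}) = 8
G(34) = mex({0, 1, 2, 3, 4, 5, 7, 8, 11, 12}) = 6
G(35) = mex({0, 1, 2, 3, 4, 5, 6, 8, 9, 10, 11}) = 7
G(36) = mex({0, 1, 2, 3, 5, 6, 7, 9, 10}) = 4
G(37) = mex({0, 2, 3, 4, 6, 7, 9, 10, 11, 12}) = 1
G(38) = mex({0, 1, 3, 4, 5, 6, 7, 9, 10, 11, 12}) = 2
G(39) = mex({0, 1, 2, 4, 5, 6, 7, 9, 10, 12, 14}) = 3
G(40) = mex({0, 2, 3, 4, 6, 7, 11, 12, 14}) = 1
G(41) = mex({0, 1, 2, 3, 5, 6, 7, 9, 10, 11, 12}) = 4
G(42) = mex({0, 1, 2, 3, 4, 5, 6, 9, 10}) = 7
G(43) = mex({0, 1, 3, 4, 5, 7, 9, 10, 12, 15}) = 2
G(44) = mex({0, 2, 3, 4, 5, 6, 7, 9, 10, 12, 15}) = 1
G(45) = mex({0, 1, 2, 3, 4, 5, 6, 7, 9, 10, 12, 14}) = 8
G(46) = mex({0, 1, 3, 4, 5, 7, 8, 11, 12, 14}) = 2
G(47) = mex({0, 1, 2, 3, 4, 5, 6, 8, 9, 10, 11, 12}) = 7
G(48) = mex({0, 1, 2, 3, 5, 6, 7, 9, 10}) = 4
G(49) = mex({0, 2, 3, 4, 6, 7, 9, 10, 11, 12, 15}) = 1
G(50) = mex({0, 1, 4, 5, 6, 7, 9, 11, 12, 14, 15}) = 2
G(51) = mex({0, 1, 2, 3, 4, 5, 6, 7, 9, 12, 14, 15}) = 8
G(52) = mex({0, 2, 3, 4, 5, 6, 7, 8, 11, 12, 15}) = 1
Therefore G(52) = 1.

1


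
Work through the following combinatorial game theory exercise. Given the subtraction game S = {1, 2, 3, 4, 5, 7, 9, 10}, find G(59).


The subtraction set is S = {1, 2, 3, 4, 5, 7, 9, 10}.
G(k) = mex{ G(k - s) : s in S, s <= k }. We compute iteratively: G(0) = 0.
G(1) = mex({0}) = 1
G(2) = mex({0, 1}) = 2
G(3) = mex({0, 1, 2}) = 3
G(4) = mex({0, 1, 2, 3}) = 4
G(5) = mex({0, 1, 2, 3, 4}) = 5
G(6) = mex({1, 2, 3, 4, 5}) = 0
G(7) = mex({0, 2, 3, 4, 5}) = 1
G(8) = mex({0, 1, 3, 4, 5}) = 2
G(9) = mex({0, 1, 2, 4, 5}) = 3
G(10) = mex({0, 1, 2, 3, 5}) = 4
G(11) = mex({0, 1, 2, 3, 4}) = 5
G(12) = mex({1, 2, 3, 4, 5}) = 0
G(13) = mex({0, 2, 3, 4, 5}) = 1
G(14) = mex({0, 1, 3, 4, 5}) = 2
G(15) = mex({0, 1, 2, 4, 5}) = 3
Observe that G(6)..G(15) = 0, 1, 2, 3, 4, 5, 0, 1, 2, 3 repeats G(0)..G(9) = 0, 1, 2, 3, 4, 5, 0, 1, 2, 3.
For k >= max(S) = 10, G(k) is determined by the previous 10 values G(k-10)..G(k-1); a window of 10 consecutive values has recurred shifted by 6, so by induction G(k + 6) = G(k) for all k >= 0: the sequence is periodic from the start with period 6.
One period: G(0..5) = 0, 1, 2, 3, 4, 5.
59 mod 6 = 5, so G(59) = G(5) = 5.

5


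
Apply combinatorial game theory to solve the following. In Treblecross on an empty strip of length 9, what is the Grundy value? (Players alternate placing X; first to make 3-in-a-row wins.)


Treblecross: place X on empty cells; 3-in-a-row wins.
Playing within two cells of an existing X lets the opponent win at once, so sensible play treats the cells i-2..i+2 around each X as dead. The player left with no safe cell loses, so this is a normal-play take-away game on strips of safe cells.
Placing X at cell i (0-indexed) of a strip of k safe cells leaves independent strips of sizes max(0, i-2) and max(0, k-i-3). Hence G(k) = mex{ G(max(0,i-2)) XOR G(max(0,k-i-3)) : 0 <= i < k }, with G(0) = 0.
G(1): splits (0,0):0^0=0 -> mex({0}) = 1
G(2): splits (0,0):0^0=0 -> mex({0}) = 1
G(3): splits (0,0):0^0=0 -> mex({0}) = 1
G(4): splits (0,1):0^1=1 (0,0):0^0=0 -> mex({0, 1}) = 2
G(5): splits (0,2):0^1=1 (0,1):0^1=1 (0,0):0^0=0 -> mex({0, 1}) = 2
G(6) = mex({1}) = 0
G(7) = mex({0, 1, 2}) = 3
G(8) = mex({0, 1, 2}) = 3
G(9) = mex({0, 2}) = 1
Therefore G(9) = 1.

1


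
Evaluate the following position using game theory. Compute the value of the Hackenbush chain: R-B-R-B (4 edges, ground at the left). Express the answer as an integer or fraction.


Edges (from ground): R-B-R-B
By Berlekamp's sign-expansion rule, a Blue-Red Hackenbush stalk has the value of the surreal number whose sign sequence is the edge sequence with B -> + and R -> -.
Sign sequence: -+-+
Trace the sign expansion in the surreal number tree, starting from 0:
Edge 1: R (sign -) -> bounds (-inf, 0), value = -1
Edge 2: B (sign +) -> bounds (-1, 0), value = -1/2
Edge 3: R (sign -) -> bounds (-1, -1/2), value = -3/4
Edge 4: B (sign +) -> bounds (-3/4, -1/2), value = -5/8
Game value = -5/8

-5/8


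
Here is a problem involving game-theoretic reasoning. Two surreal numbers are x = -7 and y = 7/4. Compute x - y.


x = -7, y = 7/4
Converting to common denominator: 4
x = -28/4, y = 7/4
x - y = -7 - 7/4 = -35/4

-35/4


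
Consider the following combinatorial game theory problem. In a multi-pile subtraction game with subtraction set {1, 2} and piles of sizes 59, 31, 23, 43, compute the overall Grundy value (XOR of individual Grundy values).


Subtraction set: {1, 2}
For this subtraction set, G(n) = n mod 3 (period = max + 1 = 3).
Pile 1 (size 59): G(59) = 59 mod 3 = 2
Pile 2 (size 31): G(31) = 31 mod 3 = 1
Pile 3 (size 23): G(23) = 23 mod 3 = 2
Pile 4 (size 43): G(43) = 43 mod 3 = 1
Total Grundy value = XOR of all: 2 XOR 1 XOR 2 XOR 1 = 0

0


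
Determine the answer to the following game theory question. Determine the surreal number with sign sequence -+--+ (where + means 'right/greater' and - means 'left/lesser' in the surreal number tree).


Sign expansion: -+--+
Rule: track bounds (lo, hi), initially (-inf, +inf). On '+', the current value becomes lo and we move to the simplest number in (value, hi): value + 1 if hi = +inf, otherwise the midpoint (value + hi)/2. On '-', the current value becomes hi and we move to value - 1 if lo = -inf, otherwise the midpoint (lo + value)/2.
Start at 0.
Step 1: sign = -, move left. Bounds: (-inf, 0). Value = -1
Step 2: sign = +, move right. Bounds: (-1, 0). Value = -1/2
Step 3: sign = -, move left. Bounds: (-1, -1/2). Value = -3/4
Step 4: sign = -, move left. Bounds: (-1, -3/4). Value = -7/8
Step 5: sign = +, move right. Bounds: (-7/8, -3/4). Value = -13/16
The surreal number with sign expansion -+--+ is -13/16.

-13/16


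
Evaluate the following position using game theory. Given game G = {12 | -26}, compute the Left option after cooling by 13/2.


Original game: {12 | -26} (a switch {a | b} with a > b).
Cooling by t (for t below the temperature (a - b)/2 = 19) taxes each move by t: {a | b} cooled by t is {a - t | b + t}.
Cooling amount: t = 13/2
Cooled Left option: 12 - 13/2 = 11/2
Cooled Right option: -26 + 13/2 = -39/2
Cooled game: {11/2 | -39/2}
Left option = 11/2

11/2


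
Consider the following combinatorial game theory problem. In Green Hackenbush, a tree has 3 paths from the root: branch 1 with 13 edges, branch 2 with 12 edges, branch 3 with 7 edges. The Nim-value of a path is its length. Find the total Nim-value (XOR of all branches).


The tree has 3 branches from the ground vertex.
In Green Hackenbush, the Nim-value of a simple path of length k is k.
Branch 1: length 13, Nim-value = 13
Branch 2: length 12, Nim-value = 12
Branch 3: length 7, Nim-value = 7
Total Nim-value = XOR of all branch values:
0 XOR 13 = 13
13 XOR 12 = 1
1 XOR 7 = 6
Nim-value of the tree = 6

6


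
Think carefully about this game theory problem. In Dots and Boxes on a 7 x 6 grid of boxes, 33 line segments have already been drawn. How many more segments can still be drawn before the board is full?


Grid: 7 x 6 boxes, i.e. 8 rows and 7 columns of dots.
Horizontal edges: (rows + 1) * cols = 8 * 6 = 48
Vertical edges: rows * (cols + 1) = 7 * 7 = 49
Total edges: 48 + 49 = 97
Edges drawn: 33
Remaining: 97 - 33 = 64

64


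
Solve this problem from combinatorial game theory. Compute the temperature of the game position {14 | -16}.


The game is {14 | -16}, a switch {a | b} with numbers a > b.
Cooling {a | b} by t gives {a - t | b + t}, which stops being hot when a - t = b + t, i.e. at t = (a - b)/2. So the temperature of a switch is (a - b)/2.
Temperature = (Left option - Right option) / 2
= (14 - (-16)) / 2
= 30 / 2
= 15

15


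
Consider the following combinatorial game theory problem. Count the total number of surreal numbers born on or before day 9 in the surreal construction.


Day 0: {|} = 0 is born. Count = 1.
Day n: the number of surreal numbers born by day n is 2^(n+1) - 1.
By day 0: 2^1 - 1 = 1
By day 1: 2^2 - 1 = 3
By day 2: 2^3 - 1 = 7
By day 3: 2^4 - 1 = 15
By day 4: 2^5 - 1 = 31
By day 5: 2^6 - 1 = 63
By day 6: 2^7 - 1 = 127
By day 7: 2^8 - 1 = 255
By day 8: 2^9 - 1 = 511
By day 9: 2^10 - 1 = 1023
By day 9: 1023 surreal numbers.

1023


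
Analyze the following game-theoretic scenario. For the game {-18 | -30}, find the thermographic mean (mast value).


Game = {-18 | -30}, a switch {a | b} with numbers a > b.
Its thermograph has left wall a - t and right wall b + t, which meet at t = (a - b)/2, where both equal (a + b)/2. So the mast (mean value) is at (a + b)/2.
Mean = (-18 + (-30))/2 = -48/2 = -24

-24


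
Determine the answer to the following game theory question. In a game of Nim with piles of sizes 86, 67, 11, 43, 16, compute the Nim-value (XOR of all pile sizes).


We need the XOR (exclusive or) of all pile sizes.
After XOR-ing pile 1 (size 86): 0 XOR 86 = 86
After XOR-ing pile 2 (size 67): 86 XOR 67 = 21
After XOR-ing pile 3 (size 11): 21 XOR 11 = 30
After XOR-ing pile 4 (size 43): 30 XOR 43 = 53
After XOR-ing pile 5 (size 16): 53 XOR 16 = 37
The Nim-value of this position is 37.

37


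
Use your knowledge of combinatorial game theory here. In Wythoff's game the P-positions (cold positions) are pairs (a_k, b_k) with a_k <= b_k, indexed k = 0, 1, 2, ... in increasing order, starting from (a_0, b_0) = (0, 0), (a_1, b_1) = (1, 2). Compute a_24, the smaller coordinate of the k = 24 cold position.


By Wythoff's theorem, a_k = floor(k * phi) and b_k = floor(k * phi^2) = a_k + k, where phi = (1 + sqrt(5))/2 is the golden ratio.
phi = (1 + sqrt(5))/2 = 1.618034
k = 24
k * phi = 24 * 1.618034 = 38.832816
a_24 = floor(k * phi) = 38

38


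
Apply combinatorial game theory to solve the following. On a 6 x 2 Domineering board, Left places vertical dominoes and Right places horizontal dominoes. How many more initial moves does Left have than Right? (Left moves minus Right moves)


Board is 6 x 2 (rows x cols).
Left (vertical) placements: (rows-1) * cols = 5 * 2 = 10
Right (horizontal) placements: rows * (cols-1) = 6 * 1 = 6
Advantage = Left - Right = 10 - 6 = 4

4


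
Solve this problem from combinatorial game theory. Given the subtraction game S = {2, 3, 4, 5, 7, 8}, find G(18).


The subtraction set is S = {2, 3, 4, 5, 7, 8}.
G(k) = mex{ G(k - s) : s in S, s <= k }. We compute iteratively: G(0) = 0.
G(1) = mex({}) = 0
G(2) = mex({0}) = 1
G(3) = mex({0}) = 1
G(4) = mex({0, 1}) = 2
G(5) = mex({0, 1}) = 2
G(6) = mex({0, 1, 2}) = 3
G(7) = mex({0, 1, 2}) = 3
G(8) = mex({0, 1, 2, 3}) = 4
G(9) = mex({0, 1, 2, 3}) = 4
G(10) = mex({1, 2, 3, 4}) = 0
G(11) = mex({1, 2, 3, 4}) = 0
G(12) = mex({0, 2, 3, 4}) = 1
G(13) = mex({0, 2, 3, 4}) = 1
G(14) = mex({0, 1, 3, 4}) = 2
G(15) = mex({0, 1, 3, 4}) = 2
G(16) = mex({0, 1, 2, 4}) = 3
G(17) = mex({0, 1, 2, 4}) = 3
Observe that G(10)..G(17) = 0, 0, 1, 1, 2, 2, 3, 3 repeats G(0)..G(7) = 0, 0, 1, 1, 2, 2, 3, 3.
For k >= max(S) = 8, G(k) is determined by the previous 8 values G(k-8)..G(k-1); a window of 8 consecutive values has recurred shifted by 10, so by induction G(k + 10) = G(k) for all k >= 0: the sequence is periodic from the start with period 10.
One period: G(0..9) = 0, 0, 1, 1, 2, 2, 3, 3, 4, 4.
18 mod 10 = 8, so G(18) = G(8) = 4.

4


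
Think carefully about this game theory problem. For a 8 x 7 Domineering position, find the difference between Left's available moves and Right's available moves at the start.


Board is 8 x 7 (rows x cols).
Left (vertical) placements: (rows-1) * cols = 7 * 7 = 49
Right (horizontal) placements: rows * (cols-1) = 8 * 6 = 48
Advantage = Left - Right = 49 - 48 = 1

1


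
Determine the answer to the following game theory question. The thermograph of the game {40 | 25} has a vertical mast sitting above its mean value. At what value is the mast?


Game = {40 | 25}, a switch {a | b} with numbers a > b.
Its thermograph has left wall a - t and right wall b + t, which meet at t = (a - b)/2, where both equal (a + b)/2. So the mast (mean value) is at (a + b)/2.
Mean = (40 + (25))/2 = 65/2 = 65/2

65/2


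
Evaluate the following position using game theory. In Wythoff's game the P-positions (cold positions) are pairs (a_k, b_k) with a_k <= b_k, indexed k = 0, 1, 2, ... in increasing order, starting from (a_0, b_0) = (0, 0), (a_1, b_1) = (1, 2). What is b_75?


By Wythoff's theorem, a_k = floor(k * phi) and b_k = floor(k * phi^2) = a_k + k, where phi = (1 + sqrt(5))/2 is the golden ratio.
phi = (1 + sqrt(5))/2 = 1.618034
phi^2 = phi + 1 = 2.618034
k = 75
k * phi^2 = 75 * 2.618034 = 196.352549
b_75 = floor(k * phi^2) = 196 (check: a_75 + k = 121 + 75 = 196)

196


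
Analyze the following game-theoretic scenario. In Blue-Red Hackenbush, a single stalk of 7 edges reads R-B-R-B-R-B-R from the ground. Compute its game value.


Edges (from ground): R-B-R-B-R-B-R
By Berlekamp's sign-expansion rule, a Blue-Red Hackenbush stalk has the value of the surreal number whose sign sequence is the edge sequence with B -> + and R -> -.
Sign sequence: -+-+-+-
Trace the sign expansion in the surreal number tree, starting from 0:
Edge 1: R (sign -) -> bounds (-inf, 0), value = -1
Edge 2: B (sign +) -> bounds (-1, 0), value = -1/2
Edge 3: R (sign -) -> bounds (-1, -1/2), value = -3/4
Edge 4: B (sign +) -> bounds (-3/4, -1/2), value = -5/8
Edge 5: R (sign -) -> bounds (-3/4, -5/8), value = -11/16
Edge 6: B (sign +) -> bounds (-11/16, -5/8), value = -21/32
Edge 7: R (sign -) -> bounds (-11/16, -21/32), value = -43/64
Game value = -43/64

-43/64


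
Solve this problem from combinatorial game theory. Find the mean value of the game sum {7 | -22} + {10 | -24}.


G1 = {7 | -22}, G2 = {10 | -24}
Each is a switch {a | b} with numbers a > b; its mean value is (a + b)/2, and mean value is additive over game sums: m(G1 + G2) = m(G1) + m(G2).
Mean of G1 = (7 + (-22))/2 = -15/2 = -15/2
Mean of G2 = (10 + (-24))/2 = -14/2 = -7
Mean of G1 + G2 = -15/2 + -7 = -29/2

-29/2


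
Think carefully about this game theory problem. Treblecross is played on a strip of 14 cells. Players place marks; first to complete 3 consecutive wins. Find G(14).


Treblecross: place X on empty cells; 3-in-a-row wins.
Playing within two cells of an existing X lets the opponent win at once, so sensible play treats the cells i-2..i+2 around each X as dead. The player left with no safe cell loses, so this is a normal-play take-away game on strips of safe cells.
Placing X at cell i (0-indexed) of a strip of k safe cells leaves independent strips of sizes max(0, i-2) and max(0, k-i-3). Hence G(k) = mex{ G(max(0,i-2)) XOR G(max(0,k-i-3)) : 0 <= i < k }, with G(0) = 0.
G(1): splits (0,0):0^0=0 -> mex({0}) = 1
G(2): splits (0,0):0^0=0 -> mex({0}) = 1
G(3): splits (0,0):0^0=0 -> mex({0}) = 1
G(4): splits (0,1):0^1=1 (0,0):0^0=0 -> mex({0, 1}) = 2
G(5): splits (0,2):0^1=1 (0,1):0^1=1 (0,0):0^0=0 -> mex({0, 1}) = 2
G(6) = mex({1}) = 0
G(7) = mex({0, 1, 2}) = 3
G(8) = mex({0, 1, 2}) = 3
G(9) = mex({0, 2}) = 1
G(10) = mex({0, 2, 3}) = 1
G(11) = mex({0, 3}) = 1
G(12) = mex({1, 3}) = 0
G(13) = mex({0, 1, 2, 3}) = 4
G(14) = mex({0, 1, 2}) = 3
Therefore G(14) = 3.

3


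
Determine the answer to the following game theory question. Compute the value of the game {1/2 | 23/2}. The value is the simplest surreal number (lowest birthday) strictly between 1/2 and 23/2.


Left options: {1/2}, max = 1/2
Right options: {23/2}, min = 23/2
All options are numbers and max(Left) < min(Right), so by the simplicity theorem the value is the simplest (earliest-born) number strictly between 1/2 and 23/2.
Integers 1 through 11 all lie strictly between 1/2 and 23/2.
Among integers, the simplest (lowest birthday = smallest |n|; 0 is born on day 0, +-n on day n) is 1.
No non-integer in the interval can be simpler: if x is a non-integer in the interval, then floor(x) or ceil(x) also lies in the interval (the interval contains an integer), and both are proper prefixes of x's sign expansion, i.e. born earlier. So the game value is 1.
Game value = 1

1


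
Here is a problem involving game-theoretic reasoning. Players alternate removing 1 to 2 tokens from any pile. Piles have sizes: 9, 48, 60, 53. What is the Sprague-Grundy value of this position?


Subtraction set: {1, 2}
For this subtraction set, G(n) = n mod 3 (period = max + 1 = 3).
Pile 1 (size 9): G(9) = 9 mod 3 = 0
Pile 2 (size 48): G(48) = 48 mod 3 = 0
Pile 3 (size 60): G(60) = 60 mod 3 = 0
Pile 4 (size 53): G(53) = 53 mod 3 = 2
Total Grundy value = XOR of all: 0 XOR 0 XOR 0 XOR 2 = 2

2


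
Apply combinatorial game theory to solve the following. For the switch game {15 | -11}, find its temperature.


The game is {15 | -11}, a switch {a | b} with numbers a > b.
Cooling {a | b} by t gives {a - t | b + t}, which stops being hot when a - t = b + t, i.e. at t = (a - b)/2. So the temperature of a switch is (a - b)/2.
Temperature = (Left option - Right option) / 2
= (15 - (-11)) / 2
= 26 / 2
= 13

13


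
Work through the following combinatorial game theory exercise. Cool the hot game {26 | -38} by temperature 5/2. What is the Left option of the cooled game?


Original game: {26 | -38} (a switch {a | b} with a > b).
Cooling by t (for t below the temperature (a - b)/2 = 32) taxes each move by t: {a | b} cooled by t is {a - t | b + t}.
Cooling amount: t = 5/2
Cooled Left option: 26 - 5/2 = 47/2
Cooled Right option: -38 + 5/2 = -71/2
Cooled game: {47/2 | -71/2}
Left option = 47/2

47/2
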